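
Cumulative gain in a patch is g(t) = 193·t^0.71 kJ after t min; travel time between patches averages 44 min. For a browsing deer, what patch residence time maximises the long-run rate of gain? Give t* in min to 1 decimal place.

107.7 min

By the marginal value theorem, leave when the instantaneous gain rate g'(t) equals the habitat-wide average g(t)/(T + t).
g'(t) = 0.71·193·t^-0.29. Setting 0.71·193·t^-0.29 = 193·t^0.71/(44+t) gives 0.71(44+t) = t, so 0.29·t = 0.71×44.
t* = 0.71×44/0.29 = 107.7 min.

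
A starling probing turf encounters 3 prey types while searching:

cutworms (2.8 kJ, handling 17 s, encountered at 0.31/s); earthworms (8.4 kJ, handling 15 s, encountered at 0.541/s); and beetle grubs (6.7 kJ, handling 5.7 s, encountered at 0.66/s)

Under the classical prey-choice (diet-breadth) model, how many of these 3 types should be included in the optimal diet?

1

Rank by E/h (kJ/s): beetle grubs 1.18, earthworms 0.56, cutworms 0.165. Include each in turn until the next type's E/h falls below the running intake rate.
Rate on top 1: 0.9286. earthworms: 0.56 < 0.9286 → exclude; stop.
Optimal diet: beetle grubs — 1 of 3 types.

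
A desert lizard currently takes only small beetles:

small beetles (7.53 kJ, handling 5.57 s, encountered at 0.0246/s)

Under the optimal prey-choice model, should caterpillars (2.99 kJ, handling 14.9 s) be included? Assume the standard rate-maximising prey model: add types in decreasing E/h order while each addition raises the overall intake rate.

Yes

On small beetles alone, R = ΣλE/(1+Σλh) = 0.1852/1.137 = 0.1629 kJ/s.
caterpillars: E/h = 2.99/14.9 = 0.2007 kJ/s.
Since 0.2007 > R, including caterpillars increases the long-run rate.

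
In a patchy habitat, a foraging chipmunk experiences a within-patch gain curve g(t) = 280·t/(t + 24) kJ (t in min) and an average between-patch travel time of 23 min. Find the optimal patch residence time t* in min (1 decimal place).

Maximise g(t)/(T+t): set derivative to zero → g'(t)(T+t) = g(t).
g'(t) = 280·24/(t + 24)². Setting 280·24/(t+24)² = 280t/[(t+24)(23+t)] gives 24(23+t) = t(t+24), so t² = 24×23 = 552.
t* = √552 = 23.49 min.

23.5 min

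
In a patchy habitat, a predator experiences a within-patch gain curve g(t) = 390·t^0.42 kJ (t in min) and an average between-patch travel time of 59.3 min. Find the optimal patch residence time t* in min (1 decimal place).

42.9 min

By the marginal value theorem, leave when the instantaneous gain rate g'(t) equals the habitat-wide average g(t)/(T + t).
g'(t) = 0.42·390·t^-0.58. Setting 0.42·390·t^-0.58 = 390·t^0.42/(59.3+t) gives 0.42(59.3+t) = t, so 0.58·t = 0.42×59.3.
t* = 0.42×59.3/0.58 = 42.94 min.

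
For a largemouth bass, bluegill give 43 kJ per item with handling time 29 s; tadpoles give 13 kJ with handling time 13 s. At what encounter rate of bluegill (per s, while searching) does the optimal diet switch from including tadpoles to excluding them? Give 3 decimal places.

The zero-one rule: include tadpoles iff E₂/h₂ > λE₁/(1+λh₁). Equality gives the switch point.
λE₁h₂ = E₂ + λE₂h₁ ⇒ λ = E₂/(E₁h₂ − E₂h₁) = 13/(559 − 377) = 0.07143 per s.

0.071 per s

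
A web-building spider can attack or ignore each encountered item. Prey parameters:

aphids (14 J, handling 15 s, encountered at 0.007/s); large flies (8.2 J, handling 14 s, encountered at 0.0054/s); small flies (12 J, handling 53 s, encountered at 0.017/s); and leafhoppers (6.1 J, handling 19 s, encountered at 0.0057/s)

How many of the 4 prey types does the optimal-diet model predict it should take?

4

E/h in descending order: aphids 0.933, large flies 0.586, leafhoppers 0.321, small flies 0.226 J/s. The optimal diet is the largest prefix of this list for which every included type satisfies E_i/h_i > R on the types above it.
Rate on top 1: 0.08869. large flies: 0.586 > 0.08869 → include.
Rate on top 2: 0.1205. leafhoppers: 0.321 > 0.1205 → include.
Rate on top 3: 0.1374. small flies: 0.226 > 0.1374 → include.
Optimal diet: aphids, large flies, leafhoppers, small flies — 4 of 4 types.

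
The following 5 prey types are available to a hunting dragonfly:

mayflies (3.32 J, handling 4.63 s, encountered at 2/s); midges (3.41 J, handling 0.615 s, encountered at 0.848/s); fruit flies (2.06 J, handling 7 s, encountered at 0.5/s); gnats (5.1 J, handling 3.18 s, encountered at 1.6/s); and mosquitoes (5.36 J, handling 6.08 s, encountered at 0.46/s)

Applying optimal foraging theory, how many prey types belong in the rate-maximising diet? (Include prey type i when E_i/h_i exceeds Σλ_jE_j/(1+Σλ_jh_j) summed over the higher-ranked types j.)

1

Rank by E/h (J/s): midges 5.54, gnats 1.6, mosquitoes 0.882, mayflies 0.717, fruit flies 0.294. Include each in turn until the next type's E/h falls below the running intake rate.
Rate on top 1: 1.901. gnats: 1.6 < 1.901 → exclude; stop.
Optimal diet: midges — 1 of 5 types.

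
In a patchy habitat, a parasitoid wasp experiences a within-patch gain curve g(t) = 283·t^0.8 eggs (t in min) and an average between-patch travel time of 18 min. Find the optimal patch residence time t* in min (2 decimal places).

72.00 min

By the marginal value theorem, leave when the instantaneous gain rate g'(t) equals the habitat-wide average g(t)/(T + t).
g'(t) = 0.8·283·t^-0.2. Setting 0.8·283·t^-0.2 = 283·t^0.8/(18+t) gives 0.8(18+t) = t, so 0.20·t = 0.8×18.
t* = 0.8×18/0.20 = 72 min.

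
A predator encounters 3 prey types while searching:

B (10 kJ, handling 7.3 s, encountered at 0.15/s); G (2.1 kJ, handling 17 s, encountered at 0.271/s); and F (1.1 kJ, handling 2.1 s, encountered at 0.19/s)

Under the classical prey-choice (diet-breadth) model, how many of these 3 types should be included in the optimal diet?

1

Profitabilities (E/h, kJ/s): B 1.37, F 0.524, G 0.124. Add prey in this order while the next type's profitability exceeds the intake rate on those already taken.
Rate on top 1: 0.716. F: 0.524 < 0.716 → exclude; stop.
Optimal diet: B — 1 of 3 types.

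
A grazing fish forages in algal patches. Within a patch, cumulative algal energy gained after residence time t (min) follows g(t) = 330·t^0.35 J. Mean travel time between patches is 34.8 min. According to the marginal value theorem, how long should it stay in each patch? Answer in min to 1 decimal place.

By the marginal value theorem, leave when the instantaneous gain rate g'(t) equals the habitat-wide average g(t)/(T + t).
g'(t) = 0.35·330·t^-0.65. Setting 0.35·330·t^-0.65 = 330·t^0.35/(34.8+t) gives 0.35(34.8+t) = t, so 0.65·t = 0.35×34.8.
t* = 0.35×34.8/0.65 = 18.74 min.

18.7 min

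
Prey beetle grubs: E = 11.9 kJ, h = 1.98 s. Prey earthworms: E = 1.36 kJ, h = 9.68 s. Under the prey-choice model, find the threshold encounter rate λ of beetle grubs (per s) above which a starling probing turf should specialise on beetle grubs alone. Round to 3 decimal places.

Drop earthworms once their profitability E₂/h₂ falls below the rate achievable on beetle grubs alone: E₂/h₂ = λE₁/(1 + λh₁).
Solve for λ: λE₁h₂ = E₂(1 + λh₁) → λ(E₁h₂ − E₂h₁) = E₂ → λ = E₂/(E₁h₂ − E₂h₁).
λ = 1.36/(11.9×9.68 − 1.36×1.98) = 1.36/112.5 = 0.01209 per s.

0.012 per s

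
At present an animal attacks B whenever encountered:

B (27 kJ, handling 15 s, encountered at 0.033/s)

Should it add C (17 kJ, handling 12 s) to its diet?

Current rate: (0.033×27)/(1 + 0.033×15) = 0.596 kJ/s.
Profitability of C: 17/12 = 1.417 kJ/s.
Since 1.417 > R, including C increases the long-run rate.

Yes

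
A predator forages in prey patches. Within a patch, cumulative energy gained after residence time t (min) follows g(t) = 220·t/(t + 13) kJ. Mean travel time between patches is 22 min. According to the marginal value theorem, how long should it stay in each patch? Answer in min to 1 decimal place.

Maximise g(t)/(T+t): set derivative to zero → g'(t)(T+t) = g(t).
g'(t) = 220·13/(t + 13)². Setting 220·13/(t+13)² = 220t/[(t+13)(22+t)] gives 13(22+t) = t(t+13), so t² = 13×22 = 286.
t* = √286 = 16.91 min.

16.9 min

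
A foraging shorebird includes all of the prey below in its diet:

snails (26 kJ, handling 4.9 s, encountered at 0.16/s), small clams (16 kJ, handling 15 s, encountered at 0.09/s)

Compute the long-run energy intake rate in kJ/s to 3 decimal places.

1.787 kJ/s

R = (0.16×26 + 0.09×16) / (1 + 0.16×4.9 + 0.09×15) = 5.6/3.134 = 1.787 kJ/s.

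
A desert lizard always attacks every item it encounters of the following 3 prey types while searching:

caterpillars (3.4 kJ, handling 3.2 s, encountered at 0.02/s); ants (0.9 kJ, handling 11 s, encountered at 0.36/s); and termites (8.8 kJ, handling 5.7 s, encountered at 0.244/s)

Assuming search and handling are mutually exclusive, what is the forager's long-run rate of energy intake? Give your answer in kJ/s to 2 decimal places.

0.40 kJ/s

Energy encountered per unit search time: 0.02×3.4 + 0.36×0.9 + 0.244×8.8 = 2.539 kJ/s.
Handling time per unit search time: 0.02×3.2 + 0.36×11 + 0.244×5.7 = 5.415.
Rate = 2.539/(1 + 5.415) = 0.3958 kJ/s.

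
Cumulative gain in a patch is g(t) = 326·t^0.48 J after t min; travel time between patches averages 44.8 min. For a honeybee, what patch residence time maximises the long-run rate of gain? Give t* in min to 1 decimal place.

Maximise g(t)/(T+t): set derivative to zero → g'(t)(T+t) = g(t).
g'(t) = 0.48·326·t^-0.52. Setting 0.48·326·t^-0.52 = 326·t^0.48/(44.8+t) gives 0.48(44.8+t) = t, so 0.52·t = 0.48×44.8.
t* = 0.48×44.8/0.52 = 41.35 min.

41.4 min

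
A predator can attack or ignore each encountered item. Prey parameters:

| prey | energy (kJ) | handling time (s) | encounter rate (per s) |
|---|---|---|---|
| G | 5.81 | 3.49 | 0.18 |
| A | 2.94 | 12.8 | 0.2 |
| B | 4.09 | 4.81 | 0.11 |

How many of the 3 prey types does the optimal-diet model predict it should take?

Profitabilities (E/h, kJ/s): G 1.66, B 0.85, A 0.23. Add prey in this order while the next type's profitability exceeds the intake rate on those already taken.
Rate on top 1: 0.6423. B: 0.85 > 0.6423 → include.
Rate on top 2: 0.6933. A: 0.23 < 0.6933 → exclude; stop.
Optimal diet: G, B — 2 of 3 types.

2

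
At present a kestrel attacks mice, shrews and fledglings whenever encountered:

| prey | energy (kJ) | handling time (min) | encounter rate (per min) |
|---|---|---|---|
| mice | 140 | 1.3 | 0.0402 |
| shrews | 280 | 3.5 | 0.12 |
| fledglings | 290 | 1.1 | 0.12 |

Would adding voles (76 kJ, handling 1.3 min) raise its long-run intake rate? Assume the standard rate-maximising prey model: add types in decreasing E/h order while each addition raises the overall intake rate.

Intake rate on the current diet: R = (0.0402×140 + 0.12×280 + 0.12×290) / (1 + 0.0402×1.3 + 0.12×3.5 + 0.12×1.1) = 74.03/1.604 = 46.14 kJ/min.
voles: E/h = 76/1.3 = 58.46 kJ/min.
58.46 > 46.14, so adding voles raises the average — include it.

Yes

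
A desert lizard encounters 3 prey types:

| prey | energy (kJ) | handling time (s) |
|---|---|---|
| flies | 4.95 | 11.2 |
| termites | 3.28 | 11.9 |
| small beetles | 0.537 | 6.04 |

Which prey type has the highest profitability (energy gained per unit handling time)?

flies

Profitability E/h (kJ/s): flies = 4.95/11.2 = 0.442, termites = 3.28/11.9 = 0.276, small beetles = 0.537/6.04 = 0.0889.
Ranked: flies > termites > small beetles.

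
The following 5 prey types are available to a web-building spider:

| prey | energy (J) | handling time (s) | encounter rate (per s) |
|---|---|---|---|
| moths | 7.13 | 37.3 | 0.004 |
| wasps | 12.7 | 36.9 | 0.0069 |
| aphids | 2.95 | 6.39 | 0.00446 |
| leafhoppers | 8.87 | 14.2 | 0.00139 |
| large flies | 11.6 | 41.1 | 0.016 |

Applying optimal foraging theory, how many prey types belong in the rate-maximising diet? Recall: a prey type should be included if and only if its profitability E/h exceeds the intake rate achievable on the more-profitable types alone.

5

Rank by E/h (J/s): leafhoppers 0.625, aphids 0.462, wasps 0.344, large flies 0.282, moths 0.191. Include each in turn until the next type's E/h falls below the running intake rate.
Rate on top 1: 0.01209. aphids: 0.462 > 0.01209 → include.
Rate on top 2: 0.02431. wasps: 0.344 > 0.02431 → include.
Rate on top 3: 0.08682. large flies: 0.282 > 0.08682 → include.
Rate on top 4: 0.1524. moths: 0.191 > 0.1524 → include.
Optimal diet: leafhoppers, aphids, wasps, large flies, moths — 5 of 5 types.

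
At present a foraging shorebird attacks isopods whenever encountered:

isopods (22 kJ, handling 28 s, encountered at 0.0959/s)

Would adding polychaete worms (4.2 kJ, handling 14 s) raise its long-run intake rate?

Intake rate on the current diet: R = (0.0959×22) / (1 + 0.0959×28) = 2.11/3.685 = 0.5725 kJ/s.
Profitability of polychaete worms: 4.2/14 = 0.3 kJ/s.
0.3 < 0.5725, so adding polychaete worms would lower the average — exclude it.

No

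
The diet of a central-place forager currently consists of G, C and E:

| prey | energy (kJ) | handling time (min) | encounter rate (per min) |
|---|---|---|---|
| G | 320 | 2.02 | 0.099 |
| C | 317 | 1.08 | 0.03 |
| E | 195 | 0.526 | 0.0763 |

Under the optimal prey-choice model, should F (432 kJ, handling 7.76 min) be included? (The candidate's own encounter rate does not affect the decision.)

Intake rate on the current diet: R = (0.099×320 + 0.03×317 + 0.0763×195) / (1 + 0.099×2.02 + 0.03×1.08 + 0.0763×0.526) = 56.07/1.273 = 44.06 kJ/min.
F: E/h = 432/7.76 = 55.67 kJ/min.
55.67 > 44.06, so adding F raises the average — include it.

Yes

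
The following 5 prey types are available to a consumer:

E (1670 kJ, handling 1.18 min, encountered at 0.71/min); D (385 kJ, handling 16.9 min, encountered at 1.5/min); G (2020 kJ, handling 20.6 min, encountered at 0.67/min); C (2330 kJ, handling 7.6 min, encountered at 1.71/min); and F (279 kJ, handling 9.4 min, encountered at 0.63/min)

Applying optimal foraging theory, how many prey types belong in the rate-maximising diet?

1

Profitabilities (E/h, kJ/min): E 1.42e+03, C 307, G 98.1, F 29.7, D 22.8. Add prey in this order while the next type's profitability exceeds the intake rate on those already taken.
Rate on top 1: 645.2. C: 307 < 645.2 → exclude; stop.
Optimal diet: E — 1 of 5 types.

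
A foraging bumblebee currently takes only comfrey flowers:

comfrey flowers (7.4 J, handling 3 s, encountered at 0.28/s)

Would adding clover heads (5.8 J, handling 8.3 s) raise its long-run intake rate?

No

Intake rate on the current diet: R = (0.28×7.4) / (1 + 0.28×3) = 2.072/1.84 = 1.126 J/s.
Profitability of clover heads: 5.8/8.3 = 0.6988 J/s.
Since 0.6988 < R, time spent handling clover heads is better spent searching.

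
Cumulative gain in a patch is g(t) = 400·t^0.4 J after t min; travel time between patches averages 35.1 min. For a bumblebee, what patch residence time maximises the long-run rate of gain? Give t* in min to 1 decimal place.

By the marginal value theorem, leave when the instantaneous gain rate g'(t) equals the habitat-wide average g(t)/(T + t).
g'(t) = 0.4·400·t^-0.6. Setting 0.4·400·t^-0.6 = 400·t^0.4/(35.1+t) gives 0.4(35.1+t) = t, so 0.60·t = 0.4×35.1.
t* = 0.4×35.1/0.60 = 23.4 min.

23.4 min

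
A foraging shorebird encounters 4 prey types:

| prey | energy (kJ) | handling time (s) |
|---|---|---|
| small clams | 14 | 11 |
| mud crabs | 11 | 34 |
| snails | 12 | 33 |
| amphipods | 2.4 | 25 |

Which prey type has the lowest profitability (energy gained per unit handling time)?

Profitability E/h (kJ/s): small clams = 14/11 = 1.27, mud crabs = 11/34 = 0.324, snails = 12/33 = 0.364, amphipods = 2.4/25 = 0.096.
Ranked: small clams > snails > mud crabs > amphipods.

amphipods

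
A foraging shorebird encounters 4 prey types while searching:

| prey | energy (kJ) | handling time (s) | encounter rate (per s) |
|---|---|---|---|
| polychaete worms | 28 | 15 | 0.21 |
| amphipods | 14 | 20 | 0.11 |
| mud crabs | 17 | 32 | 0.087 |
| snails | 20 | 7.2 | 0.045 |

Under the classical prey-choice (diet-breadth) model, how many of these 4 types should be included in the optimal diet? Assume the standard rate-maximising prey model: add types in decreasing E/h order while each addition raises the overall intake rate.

2

Rank by E/h (kJ/s): snails 2.78, polychaete worms 1.87, amphipods 0.7, mud crabs 0.531. Include each in turn until the next type's E/h falls below the running intake rate.
Rate on top 1: 0.6798. polychaete worms: 1.87 > 0.6798 → include.
Rate on top 2: 1.515. amphipods: 0.7 < 1.515 → exclude; stop.
Optimal diet: snails, polychaete worms — 2 of 4 types.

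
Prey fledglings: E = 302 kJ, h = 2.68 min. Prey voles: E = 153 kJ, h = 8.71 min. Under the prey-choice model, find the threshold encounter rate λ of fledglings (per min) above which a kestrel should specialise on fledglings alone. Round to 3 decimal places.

0.069 per min

At the threshold, the rate on fledglings alone equals the profitability of voles: λ·302/(1 + λ·2.68) = 153/8.71 = 17.57.
Rearranging, λ(302 − 17.57×2.68) = 17.57, so λ = 17.57/254.9 = 0.06891 per min.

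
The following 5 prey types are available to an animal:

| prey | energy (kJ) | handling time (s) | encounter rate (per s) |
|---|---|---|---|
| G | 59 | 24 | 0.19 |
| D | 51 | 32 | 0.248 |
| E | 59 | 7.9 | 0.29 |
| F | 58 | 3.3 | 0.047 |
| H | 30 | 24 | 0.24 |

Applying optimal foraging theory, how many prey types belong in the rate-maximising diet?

Profitabilities (E/h, kJ/s): F 17.6, E 7.47, G 2.46, D 1.59, H 1.25. Add prey in this order while the next type's profitability exceeds the intake rate on those already taken.
Rate on top 1: 2.36. E: 7.47 > 2.36 → include.
Rate on top 2: 5.756. G: 2.46 < 5.756 → exclude; stop.
Optimal diet: F, E — 2 of 5 types.

2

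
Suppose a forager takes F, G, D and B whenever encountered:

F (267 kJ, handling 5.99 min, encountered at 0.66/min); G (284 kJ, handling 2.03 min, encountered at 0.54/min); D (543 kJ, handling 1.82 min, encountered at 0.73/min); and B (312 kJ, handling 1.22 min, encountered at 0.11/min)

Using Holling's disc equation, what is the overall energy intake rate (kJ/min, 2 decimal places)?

R = Σλ_iE_i / (1 + Σλ_ih_i)
Numerator: 0.66×267 + 0.54×284 + 0.73×543 + 0.11×312 = 760.3
Denominator: 1 + 0.66×5.99 + 0.54×2.03 + 0.73×1.82 + 0.11×1.22 = 7.512
R = 760.3/7.512 = 101.2 kJ/min

101.20 kJ/min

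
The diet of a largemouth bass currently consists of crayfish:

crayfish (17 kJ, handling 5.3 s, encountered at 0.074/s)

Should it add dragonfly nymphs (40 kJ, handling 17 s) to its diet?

On crayfish alone, R = ΣλE/(1+Σλh) = 1.258/1.392 = 0.9036 kJ/s.
dragonfly nymphs: E/h = 40/17 = 2.353 kJ/s.
Since 2.353 > R, including dragonfly nymphs increases the long-run rate.

Yes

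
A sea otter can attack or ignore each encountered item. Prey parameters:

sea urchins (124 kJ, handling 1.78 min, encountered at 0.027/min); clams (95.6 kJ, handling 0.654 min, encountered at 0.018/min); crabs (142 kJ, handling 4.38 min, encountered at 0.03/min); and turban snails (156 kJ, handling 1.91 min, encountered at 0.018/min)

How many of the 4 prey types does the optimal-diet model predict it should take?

4

Profitabilities (E/h, kJ/min): clams 146, turban snails 81.7, sea urchins 69.7, crabs 32.4. Add prey in this order while the next type's profitability exceeds the intake rate on those already taken.
Rate on top 1: 1.701. turban snails: 81.7 > 1.701 → include.
Rate on top 2: 4.329. sea urchins: 69.7 > 4.329 → include.
Rate on top 3: 7.199. crabs: 32.4 > 7.199 → include.
Optimal diet: clams, turban snails, sea urchins, crabs — 4 of 4 types.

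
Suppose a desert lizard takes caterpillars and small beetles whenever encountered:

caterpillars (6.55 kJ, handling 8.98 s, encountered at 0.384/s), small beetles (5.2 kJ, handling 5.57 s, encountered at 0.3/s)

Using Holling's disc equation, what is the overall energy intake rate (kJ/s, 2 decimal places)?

0.67 kJ/s

R = (0.384×6.55 + 0.3×5.2) / (1 + 0.384×8.98 + 0.3×5.57) = 4.075/6.119 = 0.666 kJ/s.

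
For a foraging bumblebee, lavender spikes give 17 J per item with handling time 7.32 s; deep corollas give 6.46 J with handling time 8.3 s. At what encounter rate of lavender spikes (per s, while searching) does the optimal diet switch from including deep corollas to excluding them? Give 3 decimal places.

The zero-one rule: include deep corollas iff E₂/h₂ > λE₁/(1+λh₁). Equality gives the switch point.
λE₁h₂ = E₂ + λE₂h₁ ⇒ λ = E₂/(E₁h₂ − E₂h₁) = 6.46/(141.1 − 47.29) = 0.06886 per s.

0.069 per s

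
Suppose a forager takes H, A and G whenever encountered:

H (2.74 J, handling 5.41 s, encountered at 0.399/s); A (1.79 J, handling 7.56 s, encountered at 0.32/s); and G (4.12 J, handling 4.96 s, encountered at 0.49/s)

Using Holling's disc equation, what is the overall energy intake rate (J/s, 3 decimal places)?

0.460 J/s

R = (0.399×2.74 + 0.32×1.79 + 0.49×4.12) / (1 + 0.399×5.41 + 0.32×7.56 + 0.49×4.96) = 3.685/8.008 = 0.4601 J/s.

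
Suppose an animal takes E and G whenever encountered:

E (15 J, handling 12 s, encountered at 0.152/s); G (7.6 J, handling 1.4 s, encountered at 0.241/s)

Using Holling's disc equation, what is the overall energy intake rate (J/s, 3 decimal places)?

1.301 J/s

R = Σλ_iE_i / (1 + Σλ_ih_i)
Numerator: 0.152×15 + 0.241×7.6 = 4.112
Denominator: 1 + 0.152×12 + 0.241×1.4 = 3.161
R = 4.112/3.161 = 1.301 J/s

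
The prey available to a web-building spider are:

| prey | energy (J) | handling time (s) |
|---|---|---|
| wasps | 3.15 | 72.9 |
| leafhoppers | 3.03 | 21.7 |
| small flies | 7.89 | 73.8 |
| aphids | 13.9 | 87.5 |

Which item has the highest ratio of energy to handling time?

Profitability E/h (J/s): wasps = 3.15/72.9 = 0.0432, leafhoppers = 3.03/21.7 = 0.14, small flies = 7.89/73.8 = 0.107, aphids = 13.9/87.5 = 0.159.
Ranked: aphids > leafhoppers > small flies > wasps.

aphids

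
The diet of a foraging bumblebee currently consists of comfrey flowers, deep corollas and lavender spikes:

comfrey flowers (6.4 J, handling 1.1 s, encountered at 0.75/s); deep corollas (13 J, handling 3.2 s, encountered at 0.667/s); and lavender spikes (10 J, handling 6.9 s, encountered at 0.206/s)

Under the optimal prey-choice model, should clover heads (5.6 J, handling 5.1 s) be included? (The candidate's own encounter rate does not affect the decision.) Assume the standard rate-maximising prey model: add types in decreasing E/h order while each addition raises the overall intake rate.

No

Current rate: (0.75×6.4 + 0.667×13 + 0.206×10)/(1 + 0.75×1.1 + 0.667×3.2 + 0.206×6.9) = 2.886 J/s.
clover heads: E/h = 5.6/5.1 = 1.098 J/s.
Since 1.098 < R, time spent handling clover heads is better spent searching.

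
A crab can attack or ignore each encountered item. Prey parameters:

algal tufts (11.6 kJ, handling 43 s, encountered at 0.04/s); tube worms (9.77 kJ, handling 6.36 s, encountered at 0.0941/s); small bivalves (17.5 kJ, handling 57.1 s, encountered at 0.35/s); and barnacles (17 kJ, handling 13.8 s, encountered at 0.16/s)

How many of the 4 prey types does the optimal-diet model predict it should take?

Rank by E/h (kJ/s): tube worms 1.54, barnacles 1.23, small bivalves 0.306, algal tufts 0.27. Include each in turn until the next type's E/h falls below the running intake rate.
Rate on top 1: 0.5751. barnacles: 1.23 > 0.5751 → include.
Rate on top 2: 0.9561. small bivalves: 0.306 < 0.9561 → exclude; stop.
Optimal diet: tube worms, barnacles — 2 of 4 types.

2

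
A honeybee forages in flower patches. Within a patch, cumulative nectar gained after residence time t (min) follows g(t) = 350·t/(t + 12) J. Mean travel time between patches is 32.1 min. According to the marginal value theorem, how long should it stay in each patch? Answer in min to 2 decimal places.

19.63 min

Optimal t* satisfies g'(t*) = g(t*)/(T + t*).
g'(t) = 350·12/(t + 12)². Setting 350·12/(t+12)² = 350t/[(t+12)(32.1+t)] gives 12(32.1+t) = t(t+12), so t² = 12×32.1 = 385.2.
t* = √385.2 = 19.63 min.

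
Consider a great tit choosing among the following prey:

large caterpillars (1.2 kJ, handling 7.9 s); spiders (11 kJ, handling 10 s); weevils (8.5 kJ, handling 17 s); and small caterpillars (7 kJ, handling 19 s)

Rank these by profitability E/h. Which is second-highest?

weevils

In descending order of E/h:
spiders: 11/10 = 1.1 kJ/s
weevils: 8.5/17 = 0.5 kJ/s
small caterpillars: 7/19 = 0.368 kJ/s
large caterpillars: 1.2/7.9 = 0.152 kJ/s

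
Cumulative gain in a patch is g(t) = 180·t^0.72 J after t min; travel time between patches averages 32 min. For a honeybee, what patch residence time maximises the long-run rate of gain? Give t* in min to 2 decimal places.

Optimal t* satisfies g'(t*) = g(t*)/(T + t*).
g'(t) = 0.72·180·t^-0.28. Setting 0.72·180·t^-0.28 = 180·t^0.72/(32+t) gives 0.72(32+t) = t, so 0.28·t = 0.72×32.
t* = 0.72×32/0.28 = 82.29 min.

82.29 min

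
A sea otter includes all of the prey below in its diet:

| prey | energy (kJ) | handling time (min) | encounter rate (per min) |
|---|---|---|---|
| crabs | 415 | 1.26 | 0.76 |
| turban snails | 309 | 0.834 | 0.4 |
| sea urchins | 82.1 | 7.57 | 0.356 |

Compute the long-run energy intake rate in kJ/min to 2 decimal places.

Energy encountered per unit search time: 0.76×415 + 0.4×309 + 0.356×82.1 = 468.2 kJ/min.
Handling time per unit search time: 0.76×1.26 + 0.4×0.834 + 0.356×7.57 = 3.986.
Rate = 468.2/(1 + 3.986) = 93.91 kJ/min.

93.91 kJ/min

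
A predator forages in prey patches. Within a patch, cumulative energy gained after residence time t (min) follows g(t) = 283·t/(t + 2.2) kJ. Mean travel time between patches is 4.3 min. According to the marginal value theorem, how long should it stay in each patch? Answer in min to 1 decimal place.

Optimal t* satisfies g'(t*) = g(t*)/(T + t*).
g'(t) = 283·2.2/(t + 2.2)². Setting 283·2.2/(t+2.2)² = 283t/[(t+2.2)(4.3+t)] gives 2.2(4.3+t) = t(t+2.2), so t² = 2.2×4.3 = 9.46.
t* = √9.46 = 3.076 min.

3.1 min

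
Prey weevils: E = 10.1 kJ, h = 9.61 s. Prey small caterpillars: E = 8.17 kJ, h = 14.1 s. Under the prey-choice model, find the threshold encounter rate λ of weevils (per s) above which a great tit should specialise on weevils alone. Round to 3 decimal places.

Drop small caterpillars once their profitability E₂/h₂ falls below the rate achievable on weevils alone: E₂/h₂ = λE₁/(1 + λh₁).
Solve for λ: λE₁h₂ = E₂(1 + λh₁) → λ(E₁h₂ − E₂h₁) = E₂ → λ = E₂/(E₁h₂ − E₂h₁).
λ = 8.17/(10.1×14.1 − 8.17×9.61) = 8.17/63.9 = 0.1279 per s.

0.128 per s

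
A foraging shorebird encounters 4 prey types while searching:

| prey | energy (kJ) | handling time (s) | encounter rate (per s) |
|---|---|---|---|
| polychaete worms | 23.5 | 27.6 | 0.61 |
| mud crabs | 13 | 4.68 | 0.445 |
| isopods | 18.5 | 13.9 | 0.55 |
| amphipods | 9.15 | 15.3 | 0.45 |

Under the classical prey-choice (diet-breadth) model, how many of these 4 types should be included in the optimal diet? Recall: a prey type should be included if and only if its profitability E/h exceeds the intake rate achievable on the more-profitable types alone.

Profitabilities (E/h, kJ/s): mud crabs 2.78, isopods 1.33, polychaete worms 0.851, amphipods 0.598. Add prey in this order while the next type's profitability exceeds the intake rate on those already taken.
Rate on top 1: 1.877. isopods: 1.33 < 1.877 → exclude; stop.
Optimal diet: mud crabs — 1 of 4 types.

1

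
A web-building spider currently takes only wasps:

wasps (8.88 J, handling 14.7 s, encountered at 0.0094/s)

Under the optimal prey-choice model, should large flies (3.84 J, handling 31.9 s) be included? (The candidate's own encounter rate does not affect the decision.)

Yes

Intake rate on the current diet: R = (0.0094×8.88) / (1 + 0.0094×14.7) = 0.08347/1.138 = 0.07334 J/s.
Profitability of large flies: 3.84/31.9 = 0.1204 J/s.
0.1204 > 0.07334, so adding large flies raises the average — include it.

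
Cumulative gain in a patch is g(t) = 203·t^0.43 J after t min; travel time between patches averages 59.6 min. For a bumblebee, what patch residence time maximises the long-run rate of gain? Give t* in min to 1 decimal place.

Optimal t* satisfies g'(t*) = g(t*)/(T + t*).
g'(t) = 0.43·203·t^-0.57. Setting 0.43·203·t^-0.57 = 203·t^0.43/(59.6+t) gives 0.43(59.6+t) = t, so 0.57·t = 0.43×59.6.
t* = 0.43×59.6/0.57 = 44.96 min.

45.0 min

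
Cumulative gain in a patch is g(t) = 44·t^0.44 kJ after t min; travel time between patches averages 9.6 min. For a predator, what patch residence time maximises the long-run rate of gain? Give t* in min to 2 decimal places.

Maximise g(t)/(T+t): set derivative to zero → g'(t)(T+t) = g(t).
g'(t) = 0.44·44·t^-0.56. Setting 0.44·44·t^-0.56 = 44·t^0.44/(9.6+t) gives 0.44(9.6+t) = t, so 0.56·t = 0.44×9.6.
t* = 0.44×9.6/0.56 = 7.543 min.

7.54 min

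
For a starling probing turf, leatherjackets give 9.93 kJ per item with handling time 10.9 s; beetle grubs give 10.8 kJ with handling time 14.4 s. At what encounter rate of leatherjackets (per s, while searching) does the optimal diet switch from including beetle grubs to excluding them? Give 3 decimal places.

0.427 per s

At the threshold, the rate on leatherjackets alone equals the profitability of beetle grubs: λ·9.93/(1 + λ·10.9) = 10.8/14.4 = 0.75.
Rearranging, λ(9.93 − 0.75×10.9) = 0.75, so λ = 0.75/1.755 = 0.4274 per s.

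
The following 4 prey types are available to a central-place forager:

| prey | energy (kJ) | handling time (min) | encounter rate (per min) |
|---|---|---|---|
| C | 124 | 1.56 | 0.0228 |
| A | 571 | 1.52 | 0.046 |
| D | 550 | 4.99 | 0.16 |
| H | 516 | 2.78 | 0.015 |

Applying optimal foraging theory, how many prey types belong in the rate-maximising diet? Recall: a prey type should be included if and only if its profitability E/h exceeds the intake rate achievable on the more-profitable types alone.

Rank by E/h (kJ/min): A 376, H 186, D 110, C 79.5. Include each in turn until the next type's E/h falls below the running intake rate.
Rate on top 1: 24.55. H: 186 > 24.55 → include.
Rate on top 2: 30.59. D: 110 > 30.59 → include.
Rate on top 3: 63.88. C: 79.5 > 63.88 → include.
Optimal diet: A, H, D, C — 4 of 4 types.

4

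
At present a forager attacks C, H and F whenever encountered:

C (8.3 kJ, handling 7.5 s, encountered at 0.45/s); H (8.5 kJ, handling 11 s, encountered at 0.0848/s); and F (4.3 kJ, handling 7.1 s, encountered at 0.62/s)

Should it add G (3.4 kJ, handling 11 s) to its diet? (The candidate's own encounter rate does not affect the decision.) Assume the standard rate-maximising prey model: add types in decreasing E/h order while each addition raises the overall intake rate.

Intake rate on the current diet: R = (0.45×8.3 + 0.0848×8.5 + 0.62×4.3) / (1 + 0.45×7.5 + 0.0848×11 + 0.62×7.1) = 7.122/9.71 = 0.7335 kJ/s.
Profitability of G: 3.4/11 = 0.3091 kJ/s.
0.3091 < 0.7335, so adding G would lower the average — exclude it.

No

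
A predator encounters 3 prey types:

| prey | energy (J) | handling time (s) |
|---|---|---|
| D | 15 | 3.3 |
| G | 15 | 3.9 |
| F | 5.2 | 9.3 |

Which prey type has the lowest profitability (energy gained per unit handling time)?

F

In descending order of E/h:
D: 15/3.3 = 4.55 J/s
G: 15/3.9 = 3.85 J/s
F: 5.2/9.3 = 0.559 J/s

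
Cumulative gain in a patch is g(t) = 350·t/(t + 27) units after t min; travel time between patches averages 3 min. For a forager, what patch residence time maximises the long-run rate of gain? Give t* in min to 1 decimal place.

9.0 min

Maximise g(t)/(T+t): set derivative to zero → g'(t)(T+t) = g(t).
g'(t) = 350·27/(t + 27)². Setting 350·27/(t+27)² = 350t/[(t+27)(3+t)] gives 27(3+t) = t(t+27), so t² = 27×3 = 81.
t* = √81 = 9 min.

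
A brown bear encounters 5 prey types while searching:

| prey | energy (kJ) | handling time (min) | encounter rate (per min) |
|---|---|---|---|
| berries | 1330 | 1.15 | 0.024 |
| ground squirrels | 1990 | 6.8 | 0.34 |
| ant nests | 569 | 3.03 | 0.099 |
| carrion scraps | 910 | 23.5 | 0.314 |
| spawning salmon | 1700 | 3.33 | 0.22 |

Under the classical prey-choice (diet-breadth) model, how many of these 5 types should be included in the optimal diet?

E/h in descending order: berries 1.16e+03, spawning salmon 511, ground squirrels 293, ant nests 188, carrion scraps 38.7 kJ/min. The optimal diet is the largest prefix of this list for which every included type satisfies E_i/h_i > R on the types above it.
Rate on top 1: 31.06. spawning salmon: 511 > 31.06 → include.
Rate on top 2: 230.6. ground squirrels: 293 > 230.6 → include.
Rate on top 3: 265.8. ant nests: 188 < 265.8 → exclude; stop.
Optimal diet: berries, spawning salmon, ground squirrels — 3 of 5 types.

3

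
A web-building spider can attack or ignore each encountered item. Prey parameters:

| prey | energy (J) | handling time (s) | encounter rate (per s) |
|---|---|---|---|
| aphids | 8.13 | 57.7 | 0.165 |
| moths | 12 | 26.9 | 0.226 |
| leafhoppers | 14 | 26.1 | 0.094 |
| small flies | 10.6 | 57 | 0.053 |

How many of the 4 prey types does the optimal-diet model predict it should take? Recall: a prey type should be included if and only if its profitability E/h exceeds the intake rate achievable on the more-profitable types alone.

Rank by E/h (J/s): leafhoppers 0.536, moths 0.446, small flies 0.186, aphids 0.141. Include each in turn until the next type's E/h falls below the running intake rate.
Rate on top 1: 0.3811. moths: 0.446 > 0.3811 → include.
Rate on top 2: 0.4225. small flies: 0.186 < 0.4225 → exclude; stop.
Optimal diet: leafhoppers, moths — 2 of 4 types.

2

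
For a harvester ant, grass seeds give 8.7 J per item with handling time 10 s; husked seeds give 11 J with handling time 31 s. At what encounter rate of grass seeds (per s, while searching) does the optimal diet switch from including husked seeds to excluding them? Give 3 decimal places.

0.069 per s

Drop husked seeds once their profitability E₂/h₂ falls below the rate achievable on grass seeds alone: E₂/h₂ = λE₁/(1 + λh₁).
Solve for λ: λE₁h₂ = E₂(1 + λh₁) → λ(E₁h₂ − E₂h₁) = E₂ → λ = E₂/(E₁h₂ − E₂h₁).
λ = 11/(8.7×31 − 11×10) = 11/159.7 = 0.06888 per s.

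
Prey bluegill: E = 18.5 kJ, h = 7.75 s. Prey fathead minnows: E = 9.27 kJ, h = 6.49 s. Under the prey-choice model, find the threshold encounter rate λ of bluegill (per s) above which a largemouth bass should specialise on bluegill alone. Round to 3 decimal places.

Drop fathead minnows once their profitability E₂/h₂ falls below the rate achievable on bluegill alone: E₂/h₂ = λE₁/(1 + λh₁).
Solve for λ: λE₁h₂ = E₂(1 + λh₁) → λ(E₁h₂ − E₂h₁) = E₂ → λ = E₂/(E₁h₂ − E₂h₁).
λ = 9.27/(18.5×6.49 − 9.27×7.75) = 9.27/48.22 = 0.1922 per s.

0.192 per s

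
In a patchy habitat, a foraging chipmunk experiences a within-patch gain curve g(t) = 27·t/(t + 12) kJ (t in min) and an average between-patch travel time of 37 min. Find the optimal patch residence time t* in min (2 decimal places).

By the marginal value theorem, leave when the instantaneous gain rate g'(t) equals the habitat-wide average g(t)/(T + t).
g'(t) = 27·12/(t + 12)². Setting 27·12/(t+12)² = 27t/[(t+12)(37+t)] gives 12(37+t) = t(t+12), so t² = 12×37 = 444.
t* = √444 = 21.07 min.

21.07 min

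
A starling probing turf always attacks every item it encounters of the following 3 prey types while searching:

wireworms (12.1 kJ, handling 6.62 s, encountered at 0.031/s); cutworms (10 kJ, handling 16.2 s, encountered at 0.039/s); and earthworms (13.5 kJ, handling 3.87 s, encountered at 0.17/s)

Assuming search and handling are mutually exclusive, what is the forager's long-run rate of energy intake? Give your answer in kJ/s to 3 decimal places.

1.227 kJ/s

R = (0.031×12.1 + 0.039×10 + 0.17×13.5) / (1 + 0.031×6.62 + 0.039×16.2 + 0.17×3.87) = 3.06/2.495 = 1.227 kJ/s.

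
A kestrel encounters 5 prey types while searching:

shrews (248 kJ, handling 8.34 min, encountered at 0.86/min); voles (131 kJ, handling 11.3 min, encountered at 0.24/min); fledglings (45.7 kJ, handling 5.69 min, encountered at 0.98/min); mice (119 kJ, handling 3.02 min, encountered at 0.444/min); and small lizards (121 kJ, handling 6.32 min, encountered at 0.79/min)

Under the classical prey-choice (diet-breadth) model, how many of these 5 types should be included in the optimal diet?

E/h in descending order: mice 39.4, shrews 29.7, small lizards 19.1, voles 11.6, fledglings 8.03 kJ/min. The optimal diet is the largest prefix of this list for which every included type satisfies E_i/h_i > R on the types above it.
Rate on top 1: 22.57. shrews: 29.7 > 22.57 → include.
Rate on top 2: 27.97. small lizards: 19.1 < 27.97 → exclude; stop.
Optimal diet: mice, shrews — 2 of 5 types.

2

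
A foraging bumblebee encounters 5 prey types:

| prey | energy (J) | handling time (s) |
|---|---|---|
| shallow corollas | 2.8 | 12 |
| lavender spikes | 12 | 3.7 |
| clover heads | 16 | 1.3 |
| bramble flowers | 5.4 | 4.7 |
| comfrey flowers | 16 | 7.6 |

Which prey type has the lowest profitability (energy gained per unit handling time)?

shallow corollas

Profitability E/h (J/s): shallow corollas = 2.8/12 = 0.233, lavender spikes = 12/3.7 = 3.24, clover heads = 16/1.3 = 12.3, bramble flowers = 5.4/4.7 = 1.15, comfrey flowers = 16/7.6 = 2.11.
Ranked: clover heads > lavender spikes > comfrey flowers > bramble flowers > shallow corollas.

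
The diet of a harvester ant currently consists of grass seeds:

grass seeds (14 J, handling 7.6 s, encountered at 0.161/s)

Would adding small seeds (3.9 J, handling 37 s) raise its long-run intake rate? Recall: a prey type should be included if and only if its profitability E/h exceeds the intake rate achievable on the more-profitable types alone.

No

Current rate: (0.161×14)/(1 + 0.161×7.6) = 1.014 J/s.
small seeds: E/h = 3.9/37 = 0.1054 J/s.
0.1054 < 1.014, so adding small seeds would lower the average — exclude it.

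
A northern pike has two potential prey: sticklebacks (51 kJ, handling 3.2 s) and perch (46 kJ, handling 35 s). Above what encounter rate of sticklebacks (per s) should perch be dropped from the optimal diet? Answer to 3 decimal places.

0.028 per s

The zero-one rule: include perch iff E₂/h₂ > λE₁/(1+λh₁). Equality gives the switch point.
λE₁h₂ = E₂ + λE₂h₁ ⇒ λ = E₂/(E₁h₂ − E₂h₁) = 46/(1785 − 147.2) = 0.02809 per s.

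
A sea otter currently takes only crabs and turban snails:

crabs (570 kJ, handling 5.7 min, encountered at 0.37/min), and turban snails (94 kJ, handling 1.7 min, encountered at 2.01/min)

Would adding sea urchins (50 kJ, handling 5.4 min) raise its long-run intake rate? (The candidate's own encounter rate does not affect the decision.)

No

On crabs and turban snails alone, R = ΣλE/(1+Σλh) = 399.8/6.526 = 61.27 kJ/min.
Profitability of sea urchins: 50/5.4 = 9.259 kJ/min.
9.259 < 61.27, so adding sea urchins would lower the average — exclude it.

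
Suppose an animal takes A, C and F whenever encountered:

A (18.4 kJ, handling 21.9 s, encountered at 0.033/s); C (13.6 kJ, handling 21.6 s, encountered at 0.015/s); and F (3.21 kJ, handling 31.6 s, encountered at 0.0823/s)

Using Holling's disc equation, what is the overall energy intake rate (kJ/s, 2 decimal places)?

R = (0.033×18.4 + 0.015×13.6 + 0.0823×3.21) / (1 + 0.033×21.9 + 0.015×21.6 + 0.0823×31.6) = 1.075/4.647 = 0.2314 kJ/s.

0.23 kJ/s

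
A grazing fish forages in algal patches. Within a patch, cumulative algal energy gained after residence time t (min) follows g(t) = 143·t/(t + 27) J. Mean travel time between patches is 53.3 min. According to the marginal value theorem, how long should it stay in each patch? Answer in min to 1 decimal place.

By the marginal value theorem, leave when the instantaneous gain rate g'(t) equals the habitat-wide average g(t)/(T + t).
g'(t) = 143·27/(t + 27)². Setting 143·27/(t+27)² = 143t/[(t+27)(53.3+t)] gives 27(53.3+t) = t(t+27), so t² = 27×53.3 = 1439.
t* = √1439 = 37.94 min.

37.9 min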